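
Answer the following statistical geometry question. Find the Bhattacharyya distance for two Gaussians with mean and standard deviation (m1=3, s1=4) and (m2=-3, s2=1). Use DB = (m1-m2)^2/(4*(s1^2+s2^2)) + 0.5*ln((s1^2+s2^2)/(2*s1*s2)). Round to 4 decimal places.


Bhattacharyya distance between two Gaussians:
DB = (m1-m2)^2/(4*(s1^2+s2^2)) + (1/2)*ln((s1^2+s2^2)/(2*s1*s2)).
(m1-m2)^2 = (6)^2 = 36.
s1^2+s2^2 = 16 + 1 = 17.
term1 = 36/68 = 0.529412.
term2 = 0.5*ln(17/8.0) = 0.376886.
DB = 0.529412 + 0.376886 = 0.9063

0.9063


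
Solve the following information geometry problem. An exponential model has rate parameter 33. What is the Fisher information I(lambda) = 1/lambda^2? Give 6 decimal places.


Fisher information for exponential: I(lambda) = 1/lambda^2.
lambda = 33, lambda^2 = 1089.
I = 1/1089 = 0.000918

0.000918


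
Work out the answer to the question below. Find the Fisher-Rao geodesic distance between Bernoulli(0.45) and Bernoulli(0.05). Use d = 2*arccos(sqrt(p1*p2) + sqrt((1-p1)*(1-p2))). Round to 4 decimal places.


Geodesic distance on Bernoulli manifold:
d(p1,p2) = 2*arccos(sqrt(p1*p2) + sqrt((1-p1)*(1-p2))).
sqrt(p1*p2) = sqrt(0.45*0.05) = 0.15.
sqrt((1-p1)*(1-p2)) = sqrt(0.55*0.95) = 0.722842.
arg = 0.15 + 0.722842 = 0.872842.
d = 2*arccos(0.872842) = 1.0196

1.0196


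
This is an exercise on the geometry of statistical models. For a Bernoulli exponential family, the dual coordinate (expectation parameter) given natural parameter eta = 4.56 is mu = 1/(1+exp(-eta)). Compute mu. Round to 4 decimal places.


Dual coordinate (expectation parameter) for Bernoulli:
mu = 1/(1+exp(-eta)).
eta = 4.56.
exp(-eta) = exp(-4.56) = 0.010462.
mu = 1/(1+0.010462) = 0.9896

0.9896


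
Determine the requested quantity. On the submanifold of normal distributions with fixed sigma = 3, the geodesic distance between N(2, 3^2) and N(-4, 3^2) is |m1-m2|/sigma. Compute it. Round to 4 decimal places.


On the fixed-variance normal subfamily, geodesic distance = |m1-m2|/sigma.
|2 - -4| = 6.
sigma = 3.
d = 6/3 = 2.0000

2.0000


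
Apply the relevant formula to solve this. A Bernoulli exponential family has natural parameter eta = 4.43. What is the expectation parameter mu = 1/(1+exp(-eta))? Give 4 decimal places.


Dual coordinate (expectation parameter) for Bernoulli:
mu = 1/(1+exp(-eta)).
eta = 4.43.
exp(-eta) = exp(-4.43) = 0.011914.
mu = 1/(1+0.011914) = 0.9882

0.9882


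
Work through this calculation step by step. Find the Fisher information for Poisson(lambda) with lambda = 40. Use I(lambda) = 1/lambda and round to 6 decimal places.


Fisher information for Poisson: I(lambda) = 1/lambda.
lambda = 40.
I(lambda) = 1/40 = 0.025000

0.025000


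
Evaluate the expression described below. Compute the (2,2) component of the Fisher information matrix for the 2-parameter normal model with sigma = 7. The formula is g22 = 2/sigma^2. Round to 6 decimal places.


For the 2-parameter normal family, the Fisher metric has:
  g11 = 1/sigma^2, g22 = 2/sigma^2.
sigma = 7, sigma^2 = 49.
g22 = 0.040816

0.040816


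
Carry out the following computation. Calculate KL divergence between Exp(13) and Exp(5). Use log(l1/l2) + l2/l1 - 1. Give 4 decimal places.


KL divergence for exponential family:
KL = log(l1/l2) + l2/l1 - 1.
log(13/5) = 0.955511.
5/13 = 0.384615.
KL = 0.955511 + 0.384615 - 1 = 0.3401

0.3401


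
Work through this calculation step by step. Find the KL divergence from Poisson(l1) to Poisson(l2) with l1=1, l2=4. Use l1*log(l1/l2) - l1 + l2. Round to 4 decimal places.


KL divergence for Poisson:
KL = l1*log(l1/l2) - l1 + l2.
l1 = 1, l2 = 4.
log(1/4) = -1.386294.
l1*log(l1/l2) = 1 * -1.386294 = -1.386294.
KL = -1.386294 - 1 + 4 = 1.6137

1.6137


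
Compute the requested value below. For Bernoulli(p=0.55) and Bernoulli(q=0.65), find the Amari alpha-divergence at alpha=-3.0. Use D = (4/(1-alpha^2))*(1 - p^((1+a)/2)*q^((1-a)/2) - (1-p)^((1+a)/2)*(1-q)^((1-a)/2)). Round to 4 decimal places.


Amari alpha-divergence:
D = (4/(1-alpha^2))*(1 - p^((1+a)/2)*q^((1-a)/2) - (1-p)^((1+a)/2)*(1-q)^((1-a)/2)).
alpha = -3.0, p = 0.55, q = 0.65.
e1 = (1+alpha)/2 = -1.0, e2 = (1-alpha)/2 = 2.0.
t1 = p^e1 * q^e2 = 0.55^-1.0 * 0.65^2.0 = 0.768182.
t2 = (1-p)^e1 * (1-q)^e2 = 0.45^-1.0 * 0.35^2.0 = 0.272222.
4/(1-alpha^2) = -0.5.
D = -0.5*(1 - 0.768182 - 0.272222) = 0.0202

0.0202


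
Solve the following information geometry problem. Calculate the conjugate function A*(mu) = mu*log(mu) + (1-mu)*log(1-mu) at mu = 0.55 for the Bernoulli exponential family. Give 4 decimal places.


Legendre transform for Bernoulli:
A*(mu) = mu*log(mu) + (1-mu)*log(1-mu).
mu = 0.55, 1-mu = 0.45.
mu*log(mu) = 0.55*log(0.55) = -0.32881.
(1-mu)*log(1-mu) = 0.45*log(0.45) = -0.359328.
A* = -0.32881 + -0.359328 = -0.6881

-0.6881


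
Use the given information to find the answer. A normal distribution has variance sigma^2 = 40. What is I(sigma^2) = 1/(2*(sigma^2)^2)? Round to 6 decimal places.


Fisher information for variance: I(sigma^2) = 1/(2*sigma^4).
sigma^2 = 40, so sigma^4 = 1600.
I = 1/(2*1600) = 1/3200 = 0.000313

0.000313


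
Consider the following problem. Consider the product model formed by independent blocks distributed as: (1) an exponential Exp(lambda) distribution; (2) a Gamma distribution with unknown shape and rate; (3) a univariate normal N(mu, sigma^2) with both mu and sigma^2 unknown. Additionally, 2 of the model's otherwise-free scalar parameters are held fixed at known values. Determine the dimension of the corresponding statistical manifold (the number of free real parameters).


The dimension of a statistical manifold equals the number of free
(independent) real parameters of the model. For a product of independent
blocks the parameter counts add.
- exponential (lambda): 1.
- Gamma (shape, rate): 2.
- normal (mu, sigma^2): 2.
Total = 1 + 2 + 2 = 5.
2 parameter(s) fixed at known values: 5 - 2 = 3.
Dimension = 3

3


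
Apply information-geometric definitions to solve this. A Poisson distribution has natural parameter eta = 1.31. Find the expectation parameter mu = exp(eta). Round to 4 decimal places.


Expectation parameter for Poisson exponential family:
mu = exp(eta).
eta = 1.31.
mu = exp(1.31) = 3.7062

3.7062


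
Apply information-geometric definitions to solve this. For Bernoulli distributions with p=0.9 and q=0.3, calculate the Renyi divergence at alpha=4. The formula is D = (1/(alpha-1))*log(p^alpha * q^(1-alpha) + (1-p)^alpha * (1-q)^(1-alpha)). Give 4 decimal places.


Renyi divergence of order alpha between Bernoulli distributions:
D = (1/(alpha-1))*log(p^alpha * q^(1-alpha) + (1-p)^alpha * (1-q)^(1-alpha)).
alpha = 4, p = 0.9, q = 0.3.
p^alpha * q^(1-alpha) = 0.9^4 * 0.3^-3 = 24.3.
(1-p)^alpha * (1-q)^(1-alpha) = 0.1^4 * 0.7^-3 = 0.000292.
sum = 24.3 + 0.000292 = 24.300292.
D = (1/3)*log(24.300292) = 1.0635

1.0635


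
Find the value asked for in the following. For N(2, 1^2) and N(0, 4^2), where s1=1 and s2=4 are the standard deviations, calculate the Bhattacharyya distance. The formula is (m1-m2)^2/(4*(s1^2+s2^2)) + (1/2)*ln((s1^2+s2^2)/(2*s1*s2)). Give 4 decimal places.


Bhattacharyya distance between two Gaussians:
DB = (m1-m2)^2/(4*(s1^2+s2^2)) + (1/2)*ln((s1^2+s2^2)/(2*s1*s2)).
(m1-m2)^2 = (2)^2 = 4.
s1^2+s2^2 = 1 + 16 = 17.
term1 = 4/68 = 0.058824.
term2 = 0.5*ln(17/8.0) = 0.376886.
DB = 0.058824 + 0.376886 = 0.4357

0.4357


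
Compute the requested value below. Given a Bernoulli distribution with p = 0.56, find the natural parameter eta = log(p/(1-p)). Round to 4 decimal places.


Natural parameter for Bernoulli: eta = log(p/(1-p)).
p = 0.56, 1-p = 0.44.
p/(1-p) = 1.272727.
eta = log(1.272727) = 0.2412

0.2412


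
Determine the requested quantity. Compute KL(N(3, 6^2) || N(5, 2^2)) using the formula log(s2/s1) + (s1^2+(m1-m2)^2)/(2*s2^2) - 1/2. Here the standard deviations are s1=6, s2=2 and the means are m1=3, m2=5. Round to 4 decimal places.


KL divergence between normal distributions:
KL = log(s2/s1) + (s1^2 + (m1-m2)^2)/(2*s2^2) - 1/2.
log(2/6) = -1.098612.
(6^2 + (3-5)^2)/(2*2^2) = (36 + 4)/8 = 5.0.
KL = -1.098612 + 5.0 - 0.5 = 3.4014

3.4014


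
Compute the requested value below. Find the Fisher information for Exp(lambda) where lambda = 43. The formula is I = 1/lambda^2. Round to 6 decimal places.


Fisher information for exponential: I(lambda) = 1/lambda^2.
lambda = 43, lambda^2 = 1849.
I = 1/1849 = 0.000541

0.000541


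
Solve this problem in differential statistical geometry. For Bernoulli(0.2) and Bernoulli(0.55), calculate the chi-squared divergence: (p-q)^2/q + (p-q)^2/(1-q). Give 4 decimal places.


Chi-squared divergence between Bernoulli distributions:
chi^2 = (p-q)^2/q + (p-q)^2/(1-q).
p = 0.2, q = 0.55, p-q = -0.35.
(p-q)^2 = 0.1225.
term1 = 0.1225/0.55 = 0.222727.
term2 = 0.1225/0.45 = 0.272222.
chi^2 = 0.222727 + 0.272222 = 0.4949

0.4949


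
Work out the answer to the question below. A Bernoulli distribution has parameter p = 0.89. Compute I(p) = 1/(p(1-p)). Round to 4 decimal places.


For Bernoulli(p), Fisher information is I(p) = 1/(p*(1-p)).
p = 0.89, 1-p = 0.11.
p*(1-p) = 0.0979.
I(p) = 1/0.0979 = 10.2145

10.2145


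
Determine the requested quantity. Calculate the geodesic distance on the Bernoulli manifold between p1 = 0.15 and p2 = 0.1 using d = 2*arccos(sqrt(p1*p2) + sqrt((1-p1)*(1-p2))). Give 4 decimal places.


Geodesic distance on Bernoulli manifold:
d(p1,p2) = 2*arccos(sqrt(p1*p2) + sqrt((1-p1)*(1-p2))).
sqrt(p1*p2) = sqrt(0.15*0.1) = 0.122474.
sqrt((1-p1)*(1-p2)) = sqrt(0.85*0.9) = 0.874643.
arg = 0.122474 + 0.874643 = 0.997117.
d = 2*arccos(0.997117) = 0.1519

0.1519


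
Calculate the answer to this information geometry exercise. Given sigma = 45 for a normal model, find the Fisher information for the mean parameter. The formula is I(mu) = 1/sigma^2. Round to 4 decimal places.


The Fisher information for the mean of a normal distribution is I(mu) = 1/sigma^2.
sigma = 45, so sigma^2 = 2025.
I(mu) = 1/2025 = 0.0005

0.0005


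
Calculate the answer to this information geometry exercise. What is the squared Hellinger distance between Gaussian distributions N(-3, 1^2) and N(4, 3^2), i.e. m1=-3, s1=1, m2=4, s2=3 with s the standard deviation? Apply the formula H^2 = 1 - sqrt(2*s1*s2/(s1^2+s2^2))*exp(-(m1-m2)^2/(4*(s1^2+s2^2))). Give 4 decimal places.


Squared Hellinger distance for Gaussians:
H^2 = 1 - sqrt(2*s1*s2/(s1^2+s2^2)) * exp(-(m1-m2)^2/(4*(s1^2+s2^2))).
s1^2 = 1, s2^2 = 9, s1^2+s2^2 = 10.
sqrt(2*1*3/(10)) = 0.774597.
(m1-m2)^2 = (-7)^2 = 49.
exp(-49/(4*10)) = exp(-1.225) = 0.293758.
H^2 = 1 - 0.774597*0.293758 = 0.7725

0.7725


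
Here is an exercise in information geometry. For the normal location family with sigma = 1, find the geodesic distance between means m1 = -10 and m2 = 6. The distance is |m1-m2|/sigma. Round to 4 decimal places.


On the fixed-variance normal subfamily, geodesic distance = |m1-m2|/sigma.
|-10 - 6| = 16.
sigma = 1.
d = 16/1 = 16.0000

16.0000


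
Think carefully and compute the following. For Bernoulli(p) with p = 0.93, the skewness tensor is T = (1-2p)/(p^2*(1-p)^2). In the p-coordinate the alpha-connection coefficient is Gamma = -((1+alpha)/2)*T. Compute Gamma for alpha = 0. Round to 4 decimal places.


Skewness (Amari-Chentsov) tensor: T = (1-2p)/(p^2*(1-p)^2).
p = 0.93, 1-2p = -0.86, p^2 = 0.8649, (1-p)^2 = 0.0049.
T = -0.86/(0.8649 * 0.0049) = -202.92543.
In the p-coordinate, Gamma^(alpha) = Gamma^(0) - (alpha/2)*T with Gamma^(0) = (1/2)*g'(p) = -T/2,
so Gamma^(alpha) = -((1+alpha)/2)*T.
alpha = 0, -(1+alpha)/2 = -0.5.
Gamma = -0.5 * -202.92543 = 101.4627

101.4627


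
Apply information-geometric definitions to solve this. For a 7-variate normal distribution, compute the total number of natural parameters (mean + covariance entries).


Exponential family dimension calculation:
For 7-dim MVN: mean has 7 params, covariance has 7*8/2 = 28 unique entries.
Total dim = 7 + 28 = 35.

35


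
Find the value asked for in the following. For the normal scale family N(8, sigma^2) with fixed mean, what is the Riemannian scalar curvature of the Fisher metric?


This family has a single free parameter, so its statistical manifold
is 1-dimensional. The Riemann curvature tensor of any 1-dimensional
Riemannian manifold vanishes identically, so R = 0.

0


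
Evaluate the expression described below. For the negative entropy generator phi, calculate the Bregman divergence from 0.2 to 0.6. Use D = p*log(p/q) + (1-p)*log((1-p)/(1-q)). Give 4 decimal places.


Bregman divergence with negative entropy generator:
D = p*log(p/q) + (1-p)*log((1-p)/(1-q)).
p = 0.2, q = 0.6.
p*log(p/q) = 0.2*log(0.2/0.6) = -0.219722.
(1-p)*log((1-p)/(1-q)) = 0.8*log(0.8/0.4) = 0.554518.
D = -0.219722 + 0.554518 = 0.3348

0.3348


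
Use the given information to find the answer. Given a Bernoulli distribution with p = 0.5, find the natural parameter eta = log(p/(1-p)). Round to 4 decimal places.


Natural parameter for Bernoulli: eta = log(p/(1-p)).
p = 0.5, 1-p = 0.5.
p/(1-p) = 1.0.
eta = log(1.0) = 0.0000

0.0000


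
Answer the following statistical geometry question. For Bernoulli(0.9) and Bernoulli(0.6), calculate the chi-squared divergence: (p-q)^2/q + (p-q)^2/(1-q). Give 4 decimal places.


Chi-squared divergence between Bernoulli distributions:
chi^2 = (p-q)^2/q + (p-q)^2/(1-q).
p = 0.9, q = 0.6, p-q = 0.3.
(p-q)^2 = 0.09.
term1 = 0.09/0.6 = 0.15.
term2 = 0.09/0.4 = 0.225.
chi^2 = 0.15 + 0.225 = 0.3750

0.3750


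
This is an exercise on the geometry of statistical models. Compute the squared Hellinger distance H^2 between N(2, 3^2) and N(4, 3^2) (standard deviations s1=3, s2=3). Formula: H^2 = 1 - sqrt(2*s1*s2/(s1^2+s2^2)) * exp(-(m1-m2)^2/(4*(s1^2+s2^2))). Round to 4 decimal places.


Squared Hellinger distance for Gaussians:
H^2 = 1 - sqrt(2*s1*s2/(s1^2+s2^2)) * exp(-(m1-m2)^2/(4*(s1^2+s2^2))).
s1^2 = 9, s2^2 = 9, s1^2+s2^2 = 18.
sqrt(2*3*3/(18)) = 1.0.
(m1-m2)^2 = (-2)^2 = 4.
exp(-4/(4*18)) = exp(-0.055556) = 0.945959.
H^2 = 1 - 1.0*0.945959 = 0.0540

0.0540


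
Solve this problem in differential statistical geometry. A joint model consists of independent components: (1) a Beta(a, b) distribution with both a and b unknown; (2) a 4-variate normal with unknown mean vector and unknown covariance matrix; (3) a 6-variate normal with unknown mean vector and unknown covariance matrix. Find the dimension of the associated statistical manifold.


The dimension of a statistical manifold equals the number of free
(independent) real parameters of the model. For a product of independent
blocks the parameter counts add.
- Beta (a, b): 2.
- 4-variate normal: 4 (mean) + 4*5/2 = 10 (symmetric covariance) = 14.
- 6-variate normal: 6 (mean) + 6*7/2 = 21 (symmetric covariance) = 27.
Total = 2 + 14 + 27 = 43.
Dimension = 43

43


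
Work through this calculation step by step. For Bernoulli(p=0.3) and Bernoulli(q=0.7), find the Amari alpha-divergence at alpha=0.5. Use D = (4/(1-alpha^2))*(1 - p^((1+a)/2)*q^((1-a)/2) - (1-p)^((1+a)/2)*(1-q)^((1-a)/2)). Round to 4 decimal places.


Amari alpha-divergence:
D = (4/(1-alpha^2))*(1 - p^((1+a)/2)*q^((1-a)/2) - (1-p)^((1+a)/2)*(1-q)^((1-a)/2)).
alpha = 0.5, p = 0.3, q = 0.7.
e1 = (1+alpha)/2 = 0.75, e2 = (1-alpha)/2 = 0.25.
t1 = p^e1 * q^e2 = 0.3^0.75 * 0.7^0.25 = 0.370779.
t2 = (1-p)^e1 * (1-q)^e2 = 0.7^0.75 * 0.3^0.25 = 0.566375.
4/(1-alpha^2) = 5.333333.
D = 5.333333*(1 - 0.370779 - 0.566375) = 0.3352

0.3352


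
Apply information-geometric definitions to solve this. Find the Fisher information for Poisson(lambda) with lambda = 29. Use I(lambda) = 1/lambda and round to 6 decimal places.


Fisher information for Poisson: I(lambda) = 1/lambda.
lambda = 29.
I(lambda) = 1/29 = 0.034483

0.034483


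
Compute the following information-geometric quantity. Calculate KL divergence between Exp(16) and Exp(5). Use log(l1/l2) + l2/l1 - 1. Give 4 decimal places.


KL divergence for exponential family:
KL = log(l1/l2) + l2/l1 - 1.
log(16/5) = 1.163151.
5/16 = 0.3125.
KL = 1.163151 + 0.3125 - 1 = 0.4757

0.4757


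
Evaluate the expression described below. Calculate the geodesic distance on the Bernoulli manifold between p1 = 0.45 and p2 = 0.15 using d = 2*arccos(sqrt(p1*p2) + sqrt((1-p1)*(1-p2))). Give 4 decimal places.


Geodesic distance on Bernoulli manifold:
d(p1,p2) = 2*arccos(sqrt(p1*p2) + sqrt((1-p1)*(1-p2))).
sqrt(p1*p2) = sqrt(0.45*0.15) = 0.259808.
sqrt((1-p1)*(1-p2)) = sqrt(0.55*0.85) = 0.68374.
arg = 0.259808 + 0.68374 = 0.943547.
d = 2*arccos(0.943547) = 0.6752

0.6752


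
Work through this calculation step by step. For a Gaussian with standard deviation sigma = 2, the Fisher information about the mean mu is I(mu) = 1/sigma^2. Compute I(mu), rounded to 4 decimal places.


The Fisher information for the mean of a normal distribution is I(mu) = 1/sigma^2.
sigma = 2, so sigma^2 = 4.
I(mu) = 1/4 = 0.2500

0.2500


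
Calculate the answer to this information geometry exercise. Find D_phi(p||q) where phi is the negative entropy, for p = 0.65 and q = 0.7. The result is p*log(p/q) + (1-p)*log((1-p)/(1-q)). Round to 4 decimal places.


Bregman divergence with negative entropy generator:
D = p*log(p/q) + (1-p)*log((1-p)/(1-q)).
p = 0.65, q = 0.7.
p*log(p/q) = 0.65*log(0.65/0.7) = -0.04817.
(1-p)*log((1-p)/(1-q)) = 0.35*log(0.35/0.3) = 0.053953.
D = -0.04817 + 0.053953 = 0.0058

0.0058


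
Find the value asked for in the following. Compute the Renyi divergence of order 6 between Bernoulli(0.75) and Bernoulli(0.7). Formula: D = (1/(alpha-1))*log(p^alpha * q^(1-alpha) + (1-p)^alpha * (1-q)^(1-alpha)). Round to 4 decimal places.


Renyi divergence of order alpha between Bernoulli distributions:
D = (1/(alpha-1))*log(p^alpha * q^(1-alpha) + (1-p)^alpha * (1-q)^(1-alpha)).
alpha = 6, p = 0.75, q = 0.7.
p^alpha * q^(1-alpha) = 0.75^6 * 0.7^-5 = 1.058955.
(1-p)^alpha * (1-q)^(1-alpha) = 0.25^6 * 0.3^-5 = 0.100469.
sum = 1.058955 + 0.100469 = 1.159424.
D = (1/5)*log(1.159424) = 0.0296

0.0296


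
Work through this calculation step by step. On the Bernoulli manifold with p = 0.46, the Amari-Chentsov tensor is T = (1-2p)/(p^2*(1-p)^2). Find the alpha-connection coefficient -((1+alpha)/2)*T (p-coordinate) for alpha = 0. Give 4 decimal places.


Skewness (Amari-Chentsov) tensor: T = (1-2p)/(p^2*(1-p)^2).
p = 0.46, 1-2p = 0.08, p^2 = 0.2116, (1-p)^2 = 0.2916.
T = 0.08/(0.2116 * 0.2916) = 1.296543.
In the p-coordinate, Gamma^(alpha) = Gamma^(0) - (alpha/2)*T with Gamma^(0) = (1/2)*g'(p) = -T/2,
so Gamma^(alpha) = -((1+alpha)/2)*T.
alpha = 0, -(1+alpha)/2 = -0.5.
Gamma = -0.5 * 1.296543 = -0.6483

-0.6483


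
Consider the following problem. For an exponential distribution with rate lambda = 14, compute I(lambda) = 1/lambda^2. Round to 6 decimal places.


Fisher information for exponential: I(lambda) = 1/lambda^2.
lambda = 14, lambda^2 = 196.
I = 1/196 = 0.005102

0.005102


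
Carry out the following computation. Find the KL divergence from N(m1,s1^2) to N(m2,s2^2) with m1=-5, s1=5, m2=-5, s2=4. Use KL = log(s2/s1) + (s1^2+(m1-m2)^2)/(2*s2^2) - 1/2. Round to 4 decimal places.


KL divergence between normal distributions:
KL = log(s2/s1) + (s1^2 + (m1-m2)^2)/(2*s2^2) - 1/2.
log(4/5) = -0.223144.
(5^2 + (-5--5)^2)/(2*4^2) = (25 + 0)/32 = 0.78125.
KL = -0.223144 + 0.78125 - 0.5 = 0.0581

0.0581


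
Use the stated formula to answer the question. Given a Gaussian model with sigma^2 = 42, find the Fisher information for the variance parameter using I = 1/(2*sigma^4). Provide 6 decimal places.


Fisher information for variance: I(sigma^2) = 1/(2*sigma^4).
sigma^2 = 42, so sigma^4 = 1764.
I = 1/(2*1764) = 1/3528 = 0.000283

0.000283


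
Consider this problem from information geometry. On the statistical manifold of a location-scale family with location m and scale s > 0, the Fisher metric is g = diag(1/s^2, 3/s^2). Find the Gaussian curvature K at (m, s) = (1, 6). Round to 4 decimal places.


The metric has the form g = (A dm^2 + B ds^2)/s^2 with A = 1, B = 3.
Substitute u = sqrt(A/B)*m: g = B*(du^2 + ds^2)/s^2, i.e. B times the
Poincare upper half-plane metric, which has constant Gaussian curvature -1.
Scaling a 2D metric by a constant c divides the Gaussian curvature by c,
so K = -1/B = -1/(3) = -0.3333 everywhere (the point (m, s) = (1, 6) is irrelevant:
the curvature is constant).
The requested Gaussian curvature is K = -0.3333.

-0.3333


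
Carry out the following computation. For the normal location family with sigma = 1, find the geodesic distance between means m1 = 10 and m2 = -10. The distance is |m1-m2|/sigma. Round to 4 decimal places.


On the fixed-variance normal subfamily, geodesic distance = |m1-m2|/sigma.
|10 - -10| = 20.
sigma = 1.
d = 20/1 = 20.0000

20.0000


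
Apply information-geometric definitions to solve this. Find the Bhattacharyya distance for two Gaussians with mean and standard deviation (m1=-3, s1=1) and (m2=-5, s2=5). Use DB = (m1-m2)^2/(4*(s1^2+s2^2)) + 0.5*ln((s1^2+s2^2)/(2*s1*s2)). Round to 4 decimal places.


Bhattacharyya distance between two Gaussians:
DB = (m1-m2)^2/(4*(s1^2+s2^2)) + (1/2)*ln((s1^2+s2^2)/(2*s1*s2)).
(m1-m2)^2 = (2)^2 = 4.
s1^2+s2^2 = 1 + 25 = 26.
term1 = 4/104 = 0.038462.
term2 = 0.5*ln(26/10.0) = 0.477756.
DB = 0.038462 + 0.477756 = 0.5162

0.5162


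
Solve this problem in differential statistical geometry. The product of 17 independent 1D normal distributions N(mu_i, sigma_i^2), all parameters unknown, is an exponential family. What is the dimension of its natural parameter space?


Exponential family dimension calculation:
Each univariate normal has two natural parameters (mu/sigma^2 and -1/(2 sigma^2)).
With 17 independent components, dim = 2 * 17 = 34.

34


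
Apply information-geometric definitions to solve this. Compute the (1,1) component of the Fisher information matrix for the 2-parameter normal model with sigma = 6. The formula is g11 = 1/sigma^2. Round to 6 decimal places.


For the 2-parameter normal family, the Fisher metric has:
  g11 = 1/sigma^2, g22 = 2/sigma^2.
sigma = 6, sigma^2 = 36.
g11 = 0.027778

0.027778


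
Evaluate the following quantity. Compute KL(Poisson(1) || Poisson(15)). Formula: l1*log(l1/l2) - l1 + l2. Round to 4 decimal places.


KL divergence for Poisson:
KL = l1*log(l1/l2) - l1 + l2.
l1 = 1, l2 = 15.
log(1/15) = -2.70805.
l1*log(l1/l2) = 1 * -2.70805 = -2.70805.
KL = -2.70805 - 1 + 15 = 11.2919

11.2919


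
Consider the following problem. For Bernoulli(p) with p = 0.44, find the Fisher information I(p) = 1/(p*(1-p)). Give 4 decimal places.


For Bernoulli(p), Fisher information is I(p) = 1/(p*(1-p)).
p = 0.44, 1-p = 0.56.
p*(1-p) = 0.2464.
I(p) = 1/0.2464 = 4.0584

4.0584


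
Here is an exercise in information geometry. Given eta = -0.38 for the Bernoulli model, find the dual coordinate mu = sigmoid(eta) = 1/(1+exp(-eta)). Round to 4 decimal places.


Dual coordinate (expectation parameter) for Bernoulli:
mu = 1/(1+exp(-eta)).
eta = -0.38.
exp(-eta) = exp(0.38) = 1.462285.
mu = 1/(1+1.462285) = 0.4061

0.4061


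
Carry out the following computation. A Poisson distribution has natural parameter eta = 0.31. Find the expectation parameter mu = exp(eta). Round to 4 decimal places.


Expectation parameter for Poisson exponential family:
mu = exp(eta).
eta = 0.31.
mu = exp(0.31) = 1.3634

1.3634


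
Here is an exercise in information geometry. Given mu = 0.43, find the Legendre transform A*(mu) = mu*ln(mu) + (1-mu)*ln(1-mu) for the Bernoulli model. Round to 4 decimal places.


Legendre transform for Bernoulli:
A*(mu) = mu*log(mu) + (1-mu)*log(1-mu).
mu = 0.43, 1-mu = 0.57.
mu*log(mu) = 0.43*log(0.43) = -0.362907.
(1-mu)*log(1-mu) = 0.57*log(0.57) = -0.320408.
A* = -0.362907 + -0.320408 = -0.6833

-0.6833


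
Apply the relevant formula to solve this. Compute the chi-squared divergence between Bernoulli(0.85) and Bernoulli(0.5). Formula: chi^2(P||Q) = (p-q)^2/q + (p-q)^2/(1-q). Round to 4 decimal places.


Chi-squared divergence between Bernoulli distributions:
chi^2 = (p-q)^2/q + (p-q)^2/(1-q).
p = 0.85, q = 0.5, p-q = 0.35.
(p-q)^2 = 0.1225.
term1 = 0.1225/0.5 = 0.245.
term2 = 0.1225/0.5 = 0.245.
chi^2 = 0.245 + 0.245 = 0.4900

0.4900


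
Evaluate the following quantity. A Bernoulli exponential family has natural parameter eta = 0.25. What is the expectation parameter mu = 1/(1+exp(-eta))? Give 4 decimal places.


Dual coordinate (expectation parameter) for Bernoulli:
mu = 1/(1+exp(-eta)).
eta = 0.25.
exp(-eta) = exp(-0.25) = 0.778801.
mu = 1/(1+0.778801) = 0.5622

0.5622


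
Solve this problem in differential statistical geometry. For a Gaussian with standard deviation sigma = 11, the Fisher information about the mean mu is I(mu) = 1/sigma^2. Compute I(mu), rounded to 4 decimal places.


The Fisher information for the mean of a normal distribution is I(mu) = 1/sigma^2.
sigma = 11, so sigma^2 = 121.
I(mu) = 1/121 = 0.0083

0.0083


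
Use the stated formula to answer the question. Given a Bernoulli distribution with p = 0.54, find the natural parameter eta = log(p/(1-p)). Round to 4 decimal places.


Natural parameter for Bernoulli: eta = log(p/(1-p)).
p = 0.54, 1-p = 0.46.
p/(1-p) = 1.173913.
eta = log(1.173913) = 0.1603

0.1603


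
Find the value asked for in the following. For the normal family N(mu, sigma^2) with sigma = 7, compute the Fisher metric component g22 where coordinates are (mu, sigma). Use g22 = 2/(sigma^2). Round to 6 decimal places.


For the 2-parameter normal family, the Fisher metric has:
  g11 = 1/sigma^2, g22 = 2/sigma^2.
sigma = 7, sigma^2 = 49.
g22 = 0.040816

0.040816


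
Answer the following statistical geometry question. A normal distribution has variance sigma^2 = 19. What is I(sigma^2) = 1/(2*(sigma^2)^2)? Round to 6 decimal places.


Fisher information for variance: I(sigma^2) = 1/(2*sigma^4).
sigma^2 = 19, so sigma^4 = 361.
I = 1/(2*361) = 1/722 = 0.001385

0.001385


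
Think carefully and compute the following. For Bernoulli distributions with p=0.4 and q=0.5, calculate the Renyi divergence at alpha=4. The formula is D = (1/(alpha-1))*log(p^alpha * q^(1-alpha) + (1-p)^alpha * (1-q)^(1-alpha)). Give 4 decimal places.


Renyi divergence of order alpha between Bernoulli distributions:
D = (1/(alpha-1))*log(p^alpha * q^(1-alpha) + (1-p)^alpha * (1-q)^(1-alpha)).
alpha = 4, p = 0.4, q = 0.5.
p^alpha * q^(1-alpha) = 0.4^4 * 0.5^-3 = 0.2048.
(1-p)^alpha * (1-q)^(1-alpha) = 0.6^4 * 0.5^-3 = 1.0368.
sum = 0.2048 + 1.0368 = 1.2416.
D = (1/3)*log(1.2416) = 0.0721

0.0721


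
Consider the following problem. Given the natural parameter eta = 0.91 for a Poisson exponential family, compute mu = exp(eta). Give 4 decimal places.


Expectation parameter for Poisson exponential family:
mu = exp(eta).
eta = 0.91.
mu = exp(0.91) = 2.4843

2.4843


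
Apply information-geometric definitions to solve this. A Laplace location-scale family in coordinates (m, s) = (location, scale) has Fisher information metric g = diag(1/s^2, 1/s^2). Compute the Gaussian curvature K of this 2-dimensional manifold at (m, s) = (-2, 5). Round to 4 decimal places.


The metric has the form g = (A dm^2 + B ds^2)/s^2 with A = 1, B = 1.
Substitute u = sqrt(A/B)*m: g = B*(du^2 + ds^2)/s^2, i.e. B times the
Poincare upper half-plane metric, which has constant Gaussian curvature -1.
Scaling a 2D metric by a constant c divides the Gaussian curvature by c,
so K = -1/B = -1/(1) = -1.0000 everywhere (the point (m, s) = (-2, 5) is irrelevant:
the curvature is constant).
The requested Gaussian curvature is K = -1.0000.

-1.0000


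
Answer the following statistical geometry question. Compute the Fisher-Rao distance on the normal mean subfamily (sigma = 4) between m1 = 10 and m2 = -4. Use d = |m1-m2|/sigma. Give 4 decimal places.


On the fixed-variance normal subfamily, geodesic distance = |m1-m2|/sigma.
|10 - -4| = 14.
sigma = 4.
d = 14/4 = 3.5000

3.5000


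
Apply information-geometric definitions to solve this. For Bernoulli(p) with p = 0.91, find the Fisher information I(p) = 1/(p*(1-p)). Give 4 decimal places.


For Bernoulli(p), Fisher information is I(p) = 1/(p*(1-p)).
p = 0.91, 1-p = 0.09.
p*(1-p) = 0.0819.
I(p) = 1/0.0819 = 12.2100

12.2100


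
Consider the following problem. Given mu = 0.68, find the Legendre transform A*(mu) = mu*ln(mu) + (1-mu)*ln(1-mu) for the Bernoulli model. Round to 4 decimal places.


Legendre transform for Bernoulli:
A*(mu) = mu*log(mu) + (1-mu)*log(1-mu).
mu = 0.68, 1-mu = 0.32.
mu*log(mu) = 0.68*log(0.68) = -0.26225.
(1-mu)*log(1-mu) = 0.32*log(0.32) = -0.364619.
A* = -0.26225 + -0.364619 = -0.6269

-0.6269


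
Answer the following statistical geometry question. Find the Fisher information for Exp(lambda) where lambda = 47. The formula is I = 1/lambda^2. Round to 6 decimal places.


Fisher information for exponential: I(lambda) = 1/lambda^2.
lambda = 47, lambda^2 = 2209.
I = 1/2209 = 0.000453

0.000453


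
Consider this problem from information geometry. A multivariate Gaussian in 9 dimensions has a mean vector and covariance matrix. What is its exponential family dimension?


Exponential family dimension calculation:
For 9-dim MVN: mean has 9 params, covariance has 9*10/2 = 45 unique entries.
Total dim = 9 + 45 = 54.

54


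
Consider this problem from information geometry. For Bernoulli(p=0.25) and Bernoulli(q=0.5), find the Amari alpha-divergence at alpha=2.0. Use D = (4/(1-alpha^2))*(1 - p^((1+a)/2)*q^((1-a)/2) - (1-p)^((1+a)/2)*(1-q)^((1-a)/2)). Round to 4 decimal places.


Amari alpha-divergence:
D = (4/(1-alpha^2))*(1 - p^((1+a)/2)*q^((1-a)/2) - (1-p)^((1+a)/2)*(1-q)^((1-a)/2)).
alpha = 2.0, p = 0.25, q = 0.5.
e1 = (1+alpha)/2 = 1.5, e2 = (1-alpha)/2 = -0.5.
t1 = p^e1 * q^e2 = 0.25^1.5 * 0.5^-0.5 = 0.176777.
t2 = (1-p)^e1 * (1-q)^e2 = 0.75^1.5 * 0.5^-0.5 = 0.918559.
4/(1-alpha^2) = -1.333333.
D = -1.333333*(1 - 0.176777 - 0.918559) = 0.1271

0.1271


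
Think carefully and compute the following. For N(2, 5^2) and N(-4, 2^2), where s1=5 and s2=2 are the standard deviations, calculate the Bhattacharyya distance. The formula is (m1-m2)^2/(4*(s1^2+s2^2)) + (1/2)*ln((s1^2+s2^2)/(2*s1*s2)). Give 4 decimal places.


Bhattacharyya distance between two Gaussians:
DB = (m1-m2)^2/(4*(s1^2+s2^2)) + (1/2)*ln((s1^2+s2^2)/(2*s1*s2)).
(m1-m2)^2 = (6)^2 = 36.
s1^2+s2^2 = 25 + 4 = 29.
term1 = 36/116 = 0.310345.
term2 = 0.5*ln(29/20.0) = 0.185782.
DB = 0.310345 + 0.185782 = 0.4961

0.4961


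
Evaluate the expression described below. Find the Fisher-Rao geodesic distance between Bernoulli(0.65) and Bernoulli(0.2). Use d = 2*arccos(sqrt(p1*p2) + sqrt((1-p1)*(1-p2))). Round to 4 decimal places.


Geodesic distance on Bernoulli manifold:
d(p1,p2) = 2*arccos(sqrt(p1*p2) + sqrt((1-p1)*(1-p2))).
sqrt(p1*p2) = sqrt(0.65*0.2) = 0.360555.
sqrt((1-p1)*(1-p2)) = sqrt(0.35*0.8) = 0.52915.
arg = 0.360555 + 0.52915 = 0.889705.
d = 2*arccos(0.889705) = 0.9482

0.9482


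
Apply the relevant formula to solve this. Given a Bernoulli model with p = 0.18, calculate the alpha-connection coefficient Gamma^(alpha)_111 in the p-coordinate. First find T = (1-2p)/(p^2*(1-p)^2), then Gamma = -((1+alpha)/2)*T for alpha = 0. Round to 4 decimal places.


Skewness (Amari-Chentsov) tensor: T = (1-2p)/(p^2*(1-p)^2).
p = 0.18, 1-2p = 0.64, p^2 = 0.0324, (1-p)^2 = 0.6724.
T = 0.64/(0.0324 * 0.6724) = 29.376988.
In the p-coordinate, Gamma^(alpha) = Gamma^(0) - (alpha/2)*T with Gamma^(0) = (1/2)*g'(p) = -T/2,
so Gamma^(alpha) = -((1+alpha)/2)*T.
alpha = 0, -(1+alpha)/2 = -0.5.
Gamma = -0.5 * 29.376988 = -14.6885

-14.6885


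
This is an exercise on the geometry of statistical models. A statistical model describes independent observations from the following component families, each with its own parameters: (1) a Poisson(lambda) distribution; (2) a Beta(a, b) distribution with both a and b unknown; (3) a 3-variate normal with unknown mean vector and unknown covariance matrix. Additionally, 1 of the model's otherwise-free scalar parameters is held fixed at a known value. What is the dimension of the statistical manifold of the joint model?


The dimension of a statistical manifold equals the number of free
(independent) real parameters of the model. For a product of independent
blocks the parameter counts add.
- Poisson (lambda): 1.
- Beta (a, b): 2.
- 3-variate normal: 3 (mean) + 3*4/2 = 6 (symmetric covariance) = 9.
Total = 1 + 2 + 9 = 12.
1 parameter(s) fixed at known values: 12 - 1 = 11.
Dimension = 11

11


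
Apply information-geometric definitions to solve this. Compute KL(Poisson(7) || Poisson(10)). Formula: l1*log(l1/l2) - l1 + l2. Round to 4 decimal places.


KL divergence for Poisson:
KL = l1*log(l1/l2) - l1 + l2.
l1 = 7, l2 = 10.
log(7/10) = -0.356675.
l1*log(l1/l2) = 7 * -0.356675 = -2.496725.
KL = -2.496725 - 7 + 10 = 0.5033

0.5033


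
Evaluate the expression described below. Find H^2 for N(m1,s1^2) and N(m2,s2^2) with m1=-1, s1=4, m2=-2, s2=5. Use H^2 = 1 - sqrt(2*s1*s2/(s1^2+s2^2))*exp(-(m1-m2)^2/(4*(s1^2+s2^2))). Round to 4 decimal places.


Squared Hellinger distance for Gaussians:
H^2 = 1 - sqrt(2*s1*s2/(s1^2+s2^2)) * exp(-(m1-m2)^2/(4*(s1^2+s2^2))).
s1^2 = 16, s2^2 = 25, s1^2+s2^2 = 41.
sqrt(2*4*5/(41)) = 0.98773.
(m1-m2)^2 = (1)^2 = 1.
exp(-1/(4*41)) = exp(-0.006098) = 0.993921.
H^2 = 1 - 0.98773*0.993921 = 0.0183

0.0183


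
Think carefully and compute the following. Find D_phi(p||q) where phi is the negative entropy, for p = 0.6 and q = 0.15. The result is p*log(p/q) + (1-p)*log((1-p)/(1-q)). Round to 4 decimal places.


Bregman divergence with negative entropy generator:
D = p*log(p/q) + (1-p)*log((1-p)/(1-q)).
p = 0.6, q = 0.15.
p*log(p/q) = 0.6*log(0.6/0.15) = 0.831777.
(1-p)*log((1-p)/(1-q)) = 0.4*log(0.4/0.85) = -0.301509.
D = 0.831777 + -0.301509 = 0.5303

0.5303


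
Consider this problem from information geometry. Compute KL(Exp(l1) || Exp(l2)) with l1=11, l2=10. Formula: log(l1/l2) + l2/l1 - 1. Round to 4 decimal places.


KL divergence for exponential family:
KL = log(l1/l2) + l2/l1 - 1.
log(11/10) = 0.09531.
10/11 = 0.909091.
KL = 0.09531 + 0.909091 - 1 = 0.0044

0.0044


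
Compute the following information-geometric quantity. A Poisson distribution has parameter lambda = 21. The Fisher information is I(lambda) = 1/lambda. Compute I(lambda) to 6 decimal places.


Fisher information for Poisson: I(lambda) = 1/lambda.
lambda = 21.
I(lambda) = 1/21 = 0.047619

0.047619


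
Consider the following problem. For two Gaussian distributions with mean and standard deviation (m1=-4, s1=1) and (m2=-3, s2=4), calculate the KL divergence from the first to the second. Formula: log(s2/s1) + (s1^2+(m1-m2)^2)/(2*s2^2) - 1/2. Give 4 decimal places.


KL divergence between normal distributions:
KL = log(s2/s1) + (s1^2 + (m1-m2)^2)/(2*s2^2) - 1/2.
log(4/1) = 1.386294.
(1^2 + (-4--3)^2)/(2*4^2) = (1 + 1)/32 = 0.0625.
KL = 1.386294 + 0.0625 - 0.5 = 0.9488

0.9488


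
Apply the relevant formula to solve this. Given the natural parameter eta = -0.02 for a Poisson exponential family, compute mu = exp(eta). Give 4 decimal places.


Expectation parameter for Poisson exponential family:
mu = exp(eta).
eta = -0.02.
mu = exp(-0.02) = 0.9802

0.9802


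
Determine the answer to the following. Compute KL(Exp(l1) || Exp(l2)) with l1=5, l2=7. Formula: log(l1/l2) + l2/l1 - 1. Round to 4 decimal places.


KL divergence for exponential family:
KL = log(l1/l2) + l2/l1 - 1.
log(5/7) = -0.336472.
7/5 = 1.4.
KL = -0.336472 + 1.4 - 1 = 0.0635

0.0635


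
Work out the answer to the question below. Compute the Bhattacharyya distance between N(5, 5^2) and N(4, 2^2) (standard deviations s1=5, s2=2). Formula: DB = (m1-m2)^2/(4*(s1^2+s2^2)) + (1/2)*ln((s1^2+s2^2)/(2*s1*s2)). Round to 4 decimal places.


Bhattacharyya distance between two Gaussians:
DB = (m1-m2)^2/(4*(s1^2+s2^2)) + (1/2)*ln((s1^2+s2^2)/(2*s1*s2)).
(m1-m2)^2 = (1)^2 = 1.
s1^2+s2^2 = 25 + 4 = 29.
term1 = 1/116 = 0.008621.
term2 = 0.5*ln(29/20.0) = 0.185782.
DB = 0.008621 + 0.185782 = 0.1944

0.1944


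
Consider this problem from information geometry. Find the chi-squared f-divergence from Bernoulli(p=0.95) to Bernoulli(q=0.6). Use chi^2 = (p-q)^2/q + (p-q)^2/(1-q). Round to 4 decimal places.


Chi-squared divergence between Bernoulli distributions:
chi^2 = (p-q)^2/q + (p-q)^2/(1-q).
p = 0.95, q = 0.6, p-q = 0.35.
(p-q)^2 = 0.1225.
term1 = 0.1225/0.6 = 0.204167.
term2 = 0.1225/0.4 = 0.30625.
chi^2 = 0.204167 + 0.30625 = 0.5104

0.5104


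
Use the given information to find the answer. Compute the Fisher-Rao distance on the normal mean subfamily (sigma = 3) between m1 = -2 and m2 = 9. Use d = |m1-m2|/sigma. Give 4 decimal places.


On the fixed-variance normal subfamily, geodesic distance = |m1-m2|/sigma.
|-2 - 9| = 11.
sigma = 3.
d = 11/3 = 3.6667

3.6667


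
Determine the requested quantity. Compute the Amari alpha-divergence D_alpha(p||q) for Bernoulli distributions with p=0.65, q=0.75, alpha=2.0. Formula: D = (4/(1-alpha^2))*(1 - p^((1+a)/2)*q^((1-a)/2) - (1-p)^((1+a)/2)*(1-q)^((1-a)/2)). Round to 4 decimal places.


Amari alpha-divergence:
D = (4/(1-alpha^2))*(1 - p^((1+a)/2)*q^((1-a)/2) - (1-p)^((1+a)/2)*(1-q)^((1-a)/2)).
alpha = 2.0, p = 0.65, q = 0.75.
e1 = (1+alpha)/2 = 1.5, e2 = (1-alpha)/2 = -0.5.
t1 = p^e1 * q^e2 = 0.65^1.5 * 0.75^-0.5 = 0.605117.
t2 = (1-p)^e1 * (1-q)^e2 = 0.35^1.5 * 0.25^-0.5 = 0.414126.
4/(1-alpha^2) = -1.333333.
D = -1.333333*(1 - 0.605117 - 0.414126) = 0.0257

0.0257


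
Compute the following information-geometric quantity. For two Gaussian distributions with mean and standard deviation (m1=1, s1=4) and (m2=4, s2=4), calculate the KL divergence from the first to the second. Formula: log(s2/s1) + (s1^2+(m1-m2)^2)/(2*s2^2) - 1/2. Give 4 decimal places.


KL divergence between normal distributions:
KL = log(s2/s1) + (s1^2 + (m1-m2)^2)/(2*s2^2) - 1/2.
log(4/4) = 0.0.
(4^2 + (1-4)^2)/(2*4^2) = (16 + 9)/32 = 0.78125.
KL = 0.0 + 0.78125 - 0.5 = 0.2813

0.2813


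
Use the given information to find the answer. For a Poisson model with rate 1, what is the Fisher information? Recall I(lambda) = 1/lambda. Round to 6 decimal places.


Fisher information for Poisson: I(lambda) = 1/lambda.
lambda = 1.
I(lambda) = 1/1 = 1.000000

1.000000


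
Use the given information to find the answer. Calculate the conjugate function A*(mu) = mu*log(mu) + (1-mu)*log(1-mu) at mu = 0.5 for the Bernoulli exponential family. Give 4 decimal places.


Legendre transform for Bernoulli:
A*(mu) = mu*log(mu) + (1-mu)*log(1-mu).
mu = 0.5, 1-mu = 0.5.
mu*log(mu) = 0.5*log(0.5) = -0.346574.
(1-mu)*log(1-mu) = 0.5*log(0.5) = -0.346574.
A* = -0.346574 + -0.346574 = -0.6931

-0.6931


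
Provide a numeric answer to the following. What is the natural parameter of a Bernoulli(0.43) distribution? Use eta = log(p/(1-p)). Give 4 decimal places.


Natural parameter for Bernoulli: eta = log(p/(1-p)).
p = 0.43, 1-p = 0.57.
p/(1-p) = 0.754386.
eta = log(0.754386) = -0.2819

-0.2819


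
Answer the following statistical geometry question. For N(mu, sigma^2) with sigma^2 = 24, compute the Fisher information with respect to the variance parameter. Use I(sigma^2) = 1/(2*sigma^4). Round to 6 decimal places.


Fisher information for variance: I(sigma^2) = 1/(2*sigma^4).
sigma^2 = 24, so sigma^4 = 576.
I = 1/(2*576) = 1/1152 = 0.000868

0.000868


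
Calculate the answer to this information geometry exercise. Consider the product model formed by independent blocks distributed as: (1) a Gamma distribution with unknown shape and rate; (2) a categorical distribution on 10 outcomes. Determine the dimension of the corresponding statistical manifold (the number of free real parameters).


The dimension of a statistical manifold equals the number of free
(independent) real parameters of the model. For a product of independent
blocks the parameter counts add.
- Gamma (shape, rate): 2.
- categorical on 10 outcomes (probabilities sum to 1): 10-1 = 9.
Total = 2 + 9 = 11.
Dimension = 11

11


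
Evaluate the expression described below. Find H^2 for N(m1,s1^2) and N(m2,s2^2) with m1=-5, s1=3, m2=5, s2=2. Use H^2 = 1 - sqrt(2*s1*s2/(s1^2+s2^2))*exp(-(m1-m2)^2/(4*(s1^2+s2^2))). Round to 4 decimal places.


Squared Hellinger distance for Gaussians:
H^2 = 1 - sqrt(2*s1*s2/(s1^2+s2^2)) * exp(-(m1-m2)^2/(4*(s1^2+s2^2))).
s1^2 = 9, s2^2 = 4, s1^2+s2^2 = 13.
sqrt(2*3*2/(13)) = 0.960769.
(m1-m2)^2 = (-10)^2 = 100.
exp(-100/(4*13)) = exp(-1.923077) = 0.146157.
H^2 = 1 - 0.960769*0.146157 = 0.8596

0.8596
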